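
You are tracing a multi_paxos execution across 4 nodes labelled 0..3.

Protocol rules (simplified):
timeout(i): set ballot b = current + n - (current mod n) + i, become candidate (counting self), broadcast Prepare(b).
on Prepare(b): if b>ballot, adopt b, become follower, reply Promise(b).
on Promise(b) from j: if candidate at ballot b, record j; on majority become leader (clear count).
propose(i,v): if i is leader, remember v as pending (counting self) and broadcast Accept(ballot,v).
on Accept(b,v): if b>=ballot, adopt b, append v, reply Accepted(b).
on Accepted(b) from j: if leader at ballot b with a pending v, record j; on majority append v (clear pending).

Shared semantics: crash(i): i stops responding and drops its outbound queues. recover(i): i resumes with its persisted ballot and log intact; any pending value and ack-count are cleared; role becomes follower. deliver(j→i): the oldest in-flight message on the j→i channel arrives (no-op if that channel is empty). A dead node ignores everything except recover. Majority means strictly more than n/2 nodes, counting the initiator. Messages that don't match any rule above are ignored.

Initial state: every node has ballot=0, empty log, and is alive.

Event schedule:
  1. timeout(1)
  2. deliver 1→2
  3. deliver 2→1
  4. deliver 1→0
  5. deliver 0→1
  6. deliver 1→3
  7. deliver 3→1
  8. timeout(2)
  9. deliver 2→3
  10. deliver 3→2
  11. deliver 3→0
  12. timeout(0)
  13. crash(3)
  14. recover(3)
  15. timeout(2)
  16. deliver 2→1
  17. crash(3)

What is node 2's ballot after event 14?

after 1 — timeout(1): n1:cand/b5/[-]
after 2 — deliver 1→2: n2:foll/b5/[-]
after 3 — deliver 2→1: ·
after 4 — deliver 1→0: n0:foll/b5/[-]
after 5 — deliver 0→1: n1:lead/b5/[-]
after 6 — deliver 1→3: n3:foll/b5/[-]
after 7 — deliver 3→1: ·
after 8 — timeout(2): n2:cand/b10/[-]
after 9 — deliver 2→3: n3:foll/b10/[-]
after 10 — deliver 3→2: ·
after 11 — deliver 3→0: ·
after 12 — timeout(0): n0:cand/b8/[-]
after 13 — crash(3): n3:✗foll/b10/[-]
after 14 — recover(3): n3:foll/b10/[-]

10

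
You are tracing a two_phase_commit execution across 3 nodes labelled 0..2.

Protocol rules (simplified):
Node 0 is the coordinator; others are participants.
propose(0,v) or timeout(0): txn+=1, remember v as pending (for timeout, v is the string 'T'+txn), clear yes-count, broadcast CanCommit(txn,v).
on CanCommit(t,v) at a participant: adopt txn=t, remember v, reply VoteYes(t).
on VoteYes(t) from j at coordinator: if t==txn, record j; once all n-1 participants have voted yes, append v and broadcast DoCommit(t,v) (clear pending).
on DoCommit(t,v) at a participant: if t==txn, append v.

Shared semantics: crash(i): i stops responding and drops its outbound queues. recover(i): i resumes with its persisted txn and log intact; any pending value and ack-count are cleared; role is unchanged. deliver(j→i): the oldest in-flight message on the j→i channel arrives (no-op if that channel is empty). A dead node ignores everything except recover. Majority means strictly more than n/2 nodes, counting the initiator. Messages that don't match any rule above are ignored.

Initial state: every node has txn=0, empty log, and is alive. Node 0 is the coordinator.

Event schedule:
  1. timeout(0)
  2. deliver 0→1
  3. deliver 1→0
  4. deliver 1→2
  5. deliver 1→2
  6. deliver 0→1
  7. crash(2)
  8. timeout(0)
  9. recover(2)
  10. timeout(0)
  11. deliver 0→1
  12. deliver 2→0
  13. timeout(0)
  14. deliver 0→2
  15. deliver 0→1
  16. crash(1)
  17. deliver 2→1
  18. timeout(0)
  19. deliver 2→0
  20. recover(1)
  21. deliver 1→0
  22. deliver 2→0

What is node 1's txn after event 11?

[1] timeout(0) → N0(coor t1 [-])
[2] deliver 0→1 → N1(part t1 [-])
[3] deliver 1→0 → ∅
[4] deliver 1→2 → ∅
[5] deliver 1→2 → ∅
[6] deliver 0→1 → ∅
[7] crash(2) → N2(✗part t0 [-])
[8] timeout(0) → N0(coor t2 [-])
[9] recover(2) → N2(part t0 [-])
[10] timeout(0) → N0(coor t3 [-])
[11] deliver 0→1 → N1(part t2 [-])

2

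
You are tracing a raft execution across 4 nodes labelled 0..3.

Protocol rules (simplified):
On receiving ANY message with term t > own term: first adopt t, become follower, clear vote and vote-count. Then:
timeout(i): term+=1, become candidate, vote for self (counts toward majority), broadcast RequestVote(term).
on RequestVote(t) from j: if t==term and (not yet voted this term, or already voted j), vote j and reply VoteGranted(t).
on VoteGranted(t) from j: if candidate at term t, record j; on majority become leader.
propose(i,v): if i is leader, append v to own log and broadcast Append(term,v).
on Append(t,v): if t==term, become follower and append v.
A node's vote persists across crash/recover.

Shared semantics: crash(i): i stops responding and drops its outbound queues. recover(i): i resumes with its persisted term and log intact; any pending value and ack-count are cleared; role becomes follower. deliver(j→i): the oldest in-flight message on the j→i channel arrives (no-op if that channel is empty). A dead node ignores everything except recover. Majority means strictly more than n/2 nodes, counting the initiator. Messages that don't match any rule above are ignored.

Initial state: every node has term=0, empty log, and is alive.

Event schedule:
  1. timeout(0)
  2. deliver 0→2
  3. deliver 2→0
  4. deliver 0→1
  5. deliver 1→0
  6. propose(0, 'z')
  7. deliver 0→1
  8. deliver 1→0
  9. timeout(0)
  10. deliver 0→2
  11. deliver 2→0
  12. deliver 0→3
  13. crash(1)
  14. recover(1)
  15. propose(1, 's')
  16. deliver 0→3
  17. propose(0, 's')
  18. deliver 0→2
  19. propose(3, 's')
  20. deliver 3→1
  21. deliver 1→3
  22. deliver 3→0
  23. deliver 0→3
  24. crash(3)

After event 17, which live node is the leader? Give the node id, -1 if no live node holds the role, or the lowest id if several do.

after 1 — timeout(0): n0:cand/t1/[-]
after 2 — deliver 0→2: n2:foll/t1/[-]
after 3 — deliver 2→0: ·
after 4 — deliver 0→1: n1:foll/t1/[-]
after 5 — deliver 1→0: n0:lead/t1/[-]
after 6 — propose(0,'z'): n0:lead/t1/[z]
after 7 — deliver 0→1: n1:foll/t1/[z]
after 8 — deliver 1→0: ·
after 9 — timeout(0): n0:cand/t2/[z]
after 10 — deliver 0→2: n2:foll/t1/[z]
after 11 — deliver 2→0: ·
after 12 — deliver 0→3: n3:foll/t1/[-]
after 13 — crash(1): n1:✗foll/t1/[z]
after 14 — recover(1): n1:foll/t1/[z]
after 15 — propose(1,'s'): ·
after 16 — deliver 0→3: n3:foll/t1/[z]
after 17 — propose(0,'s'): ·

-1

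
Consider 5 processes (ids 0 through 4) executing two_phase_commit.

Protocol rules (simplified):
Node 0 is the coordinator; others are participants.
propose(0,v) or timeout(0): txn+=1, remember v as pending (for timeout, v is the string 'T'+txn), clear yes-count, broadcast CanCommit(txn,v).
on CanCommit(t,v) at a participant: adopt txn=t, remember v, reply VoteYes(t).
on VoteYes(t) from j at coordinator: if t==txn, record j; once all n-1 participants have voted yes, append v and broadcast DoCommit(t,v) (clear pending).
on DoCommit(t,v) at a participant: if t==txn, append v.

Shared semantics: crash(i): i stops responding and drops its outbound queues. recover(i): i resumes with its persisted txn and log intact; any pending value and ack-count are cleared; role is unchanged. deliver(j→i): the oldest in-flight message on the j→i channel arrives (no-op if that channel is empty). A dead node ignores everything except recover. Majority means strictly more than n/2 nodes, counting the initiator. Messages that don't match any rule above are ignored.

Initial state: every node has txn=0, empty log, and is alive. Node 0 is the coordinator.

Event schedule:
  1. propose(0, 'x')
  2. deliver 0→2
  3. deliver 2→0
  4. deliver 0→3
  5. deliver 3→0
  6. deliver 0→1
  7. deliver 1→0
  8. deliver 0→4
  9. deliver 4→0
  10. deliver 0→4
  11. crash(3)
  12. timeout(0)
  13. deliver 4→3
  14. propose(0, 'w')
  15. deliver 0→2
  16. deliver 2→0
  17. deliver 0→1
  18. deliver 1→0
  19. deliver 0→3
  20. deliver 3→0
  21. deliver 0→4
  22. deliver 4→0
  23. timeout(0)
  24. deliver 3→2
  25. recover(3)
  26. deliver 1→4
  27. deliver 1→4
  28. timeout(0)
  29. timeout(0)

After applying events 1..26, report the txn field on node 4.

after 1 — propose(0,'x'): n0:coor/t1/[-]
after 2 — deliver 0→2: n2:part/t1/[-]
after 3 — deliver 2→0: ·
after 4 — deliver 0→3: n3:part/t1/[-]
after 5 — deliver 3→0: ·
after 6 — deliver 0→1: n1:part/t1/[-]
after 7 — deliver 1→0: ·
after 8 — deliver 0→4: n4:part/t1/[-]
after 9 — deliver 4→0: n0:coor/t1/[x]
after 10 — deliver 0→4: n4:part/t1/[x]
after 11 — crash(3): n3:✗part/t1/[-]
after 12 — timeout(0): n0:coor/t2/[x]
after 13 — deliver 4→3: ·
after 14 — propose(0,'w'): n0:coor/t3/[x]
after 15 — deliver 0→2: n2:part/t1/[x]
after 16 — deliver 2→0: ·
after 17 — deliver 0→1: n1:part/t1/[x]
after 18 — deliver 1→0: ·
after 19 — deliver 0→3: ·
after 20 — deliver 3→0: ·
after 21 — deliver 0→4: n4:part/t2/[x]
after 22 — deliver 4→0: ·
after 23 — timeout(0): n0:coor/t4/[x]
after 24 — deliver 3→2: ·
after 25 — recover(3): n3:part/t1/[-]
after 26 — deliver 1→4: ·

2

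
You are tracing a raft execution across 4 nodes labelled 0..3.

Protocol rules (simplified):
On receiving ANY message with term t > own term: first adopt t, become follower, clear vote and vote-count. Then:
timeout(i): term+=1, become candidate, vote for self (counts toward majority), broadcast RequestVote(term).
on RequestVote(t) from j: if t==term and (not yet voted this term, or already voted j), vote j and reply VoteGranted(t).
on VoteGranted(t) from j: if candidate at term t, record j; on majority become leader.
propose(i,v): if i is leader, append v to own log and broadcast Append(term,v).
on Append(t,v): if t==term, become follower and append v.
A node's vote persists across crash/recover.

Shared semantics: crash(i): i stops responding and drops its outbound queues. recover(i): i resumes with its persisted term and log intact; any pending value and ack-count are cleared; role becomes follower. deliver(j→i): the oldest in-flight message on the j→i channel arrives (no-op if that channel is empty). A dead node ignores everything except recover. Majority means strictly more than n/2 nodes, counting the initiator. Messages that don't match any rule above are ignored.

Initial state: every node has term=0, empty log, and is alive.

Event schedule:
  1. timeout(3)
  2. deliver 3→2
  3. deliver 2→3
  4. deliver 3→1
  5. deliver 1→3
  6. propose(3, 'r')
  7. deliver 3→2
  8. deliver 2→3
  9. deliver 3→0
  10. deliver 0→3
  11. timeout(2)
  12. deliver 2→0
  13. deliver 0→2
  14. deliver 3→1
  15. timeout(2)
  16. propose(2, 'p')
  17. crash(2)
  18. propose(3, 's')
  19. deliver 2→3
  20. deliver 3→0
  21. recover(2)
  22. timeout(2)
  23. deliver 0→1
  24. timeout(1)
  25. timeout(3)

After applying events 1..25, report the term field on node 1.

2

e1 timeout(3): 3[cand,t=1,-]
e2 deliver 3→2: 2[foll,t=1,-]
e3 deliver 2→3: ·
e4 deliver 3→1: 1[foll,t=1,-]
e5 deliver 1→3: 3[lead,t=1,-]
e6 propose(3,'r'): 3[lead,t=1,r]
e7 deliver 3→2: 2[foll,t=1,r]
e8 deliver 2→3: ·
e9 deliver 3→0: 0[foll,t=1,-]
e10 deliver 0→3: ·
e11 timeout(2): 2[cand,t=2,r]
e12 deliver 2→0: 0[foll,t=2,-]
e13 deliver 0→2: ·
e14 deliver 3→1: 1[foll,t=1,r]
e15 timeout(2): 2[cand,t=3,r]
e16 propose(2,'p'): ·
e17 crash(2): 2[✗cand,t=3,r]
e18 propose(3,'s'): 3[lead,t=1,r,s]
e19 deliver 2→3: ·
e20 deliver 3→0: ·
e21 recover(2): 2[foll,t=3,r]
e22 timeout(2): 2[cand,t=4,r]
e23 deliver 0→1: ·
e24 timeout(1): 1[cand,t=2,r]
e25 timeout(3): 3[cand,t=2,r,s]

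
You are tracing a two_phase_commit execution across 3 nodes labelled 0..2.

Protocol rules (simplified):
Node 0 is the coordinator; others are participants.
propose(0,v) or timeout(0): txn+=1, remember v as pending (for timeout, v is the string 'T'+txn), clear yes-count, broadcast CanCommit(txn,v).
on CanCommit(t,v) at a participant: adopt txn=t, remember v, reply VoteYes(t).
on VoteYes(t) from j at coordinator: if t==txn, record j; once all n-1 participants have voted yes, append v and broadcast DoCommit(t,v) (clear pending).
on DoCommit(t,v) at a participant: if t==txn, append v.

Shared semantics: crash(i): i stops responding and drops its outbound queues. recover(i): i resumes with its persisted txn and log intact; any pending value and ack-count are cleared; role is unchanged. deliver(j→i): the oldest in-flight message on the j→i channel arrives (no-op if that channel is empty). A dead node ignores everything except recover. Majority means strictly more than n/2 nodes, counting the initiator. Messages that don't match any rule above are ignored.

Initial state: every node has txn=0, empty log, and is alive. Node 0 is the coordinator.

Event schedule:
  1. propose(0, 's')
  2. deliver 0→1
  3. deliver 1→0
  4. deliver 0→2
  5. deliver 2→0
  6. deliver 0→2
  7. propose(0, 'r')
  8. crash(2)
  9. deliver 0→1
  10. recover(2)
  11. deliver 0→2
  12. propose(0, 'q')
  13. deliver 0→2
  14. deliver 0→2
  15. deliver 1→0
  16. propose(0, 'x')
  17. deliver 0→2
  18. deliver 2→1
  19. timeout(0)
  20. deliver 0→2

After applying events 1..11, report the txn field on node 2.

1. propose(0,'s'):  <0:coor t1 ->
2. deliver 0→1:  <1:part t1 ->
3. deliver 1→0:  nop
4. deliver 0→2:  <2:part t1 ->
5. deliver 2→0:  <0:coor t1 s>
6. deliver 0→2:  <2:part t1 s>
7. propose(0,'r'):  <0:coor t2 s>
8. crash(2):  <2:✗part t1 s>
9. deliver 0→1:  <1:part t1 s>
10. recover(2):  <2:part t1 s>
11. deliver 0→2:  <2:part t2 s>

2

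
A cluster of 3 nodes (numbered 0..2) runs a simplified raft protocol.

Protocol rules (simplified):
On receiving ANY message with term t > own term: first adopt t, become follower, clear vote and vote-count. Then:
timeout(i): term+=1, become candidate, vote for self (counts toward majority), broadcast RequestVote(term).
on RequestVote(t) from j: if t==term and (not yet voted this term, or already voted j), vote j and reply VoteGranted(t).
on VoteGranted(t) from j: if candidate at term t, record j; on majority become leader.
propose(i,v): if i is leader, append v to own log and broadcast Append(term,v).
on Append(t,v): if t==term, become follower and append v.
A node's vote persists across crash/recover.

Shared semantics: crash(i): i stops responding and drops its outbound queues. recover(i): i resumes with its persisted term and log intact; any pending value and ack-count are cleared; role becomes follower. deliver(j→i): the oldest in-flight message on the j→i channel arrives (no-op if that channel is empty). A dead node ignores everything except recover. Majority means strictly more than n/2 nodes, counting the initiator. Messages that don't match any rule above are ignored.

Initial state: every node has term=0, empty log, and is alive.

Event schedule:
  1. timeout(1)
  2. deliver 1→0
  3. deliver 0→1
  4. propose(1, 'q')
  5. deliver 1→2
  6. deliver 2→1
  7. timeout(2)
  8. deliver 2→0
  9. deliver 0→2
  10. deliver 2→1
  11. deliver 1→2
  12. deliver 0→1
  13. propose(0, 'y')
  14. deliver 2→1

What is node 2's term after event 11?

after 1 — timeout(1): n1:cand/t1/[-]
after 2 — deliver 1→0: n0:foll/t1/[-]
after 3 — deliver 0→1: n1:lead/t1/[-]
after 4 — propose(1,'q'): n1:lead/t1/[q]
after 5 — deliver 1→2: n2:foll/t1/[-]
after 6 — deliver 2→1: ·
after 7 — timeout(2): n2:cand/t2/[-]
after 8 — deliver 2→0: n0:foll/t2/[-]
after 9 — deliver 0→2: n2:lead/t2/[-]
after 10 — deliver 2→1: n1:foll/t2/[q]
after 11 — deliver 1→2: ·

2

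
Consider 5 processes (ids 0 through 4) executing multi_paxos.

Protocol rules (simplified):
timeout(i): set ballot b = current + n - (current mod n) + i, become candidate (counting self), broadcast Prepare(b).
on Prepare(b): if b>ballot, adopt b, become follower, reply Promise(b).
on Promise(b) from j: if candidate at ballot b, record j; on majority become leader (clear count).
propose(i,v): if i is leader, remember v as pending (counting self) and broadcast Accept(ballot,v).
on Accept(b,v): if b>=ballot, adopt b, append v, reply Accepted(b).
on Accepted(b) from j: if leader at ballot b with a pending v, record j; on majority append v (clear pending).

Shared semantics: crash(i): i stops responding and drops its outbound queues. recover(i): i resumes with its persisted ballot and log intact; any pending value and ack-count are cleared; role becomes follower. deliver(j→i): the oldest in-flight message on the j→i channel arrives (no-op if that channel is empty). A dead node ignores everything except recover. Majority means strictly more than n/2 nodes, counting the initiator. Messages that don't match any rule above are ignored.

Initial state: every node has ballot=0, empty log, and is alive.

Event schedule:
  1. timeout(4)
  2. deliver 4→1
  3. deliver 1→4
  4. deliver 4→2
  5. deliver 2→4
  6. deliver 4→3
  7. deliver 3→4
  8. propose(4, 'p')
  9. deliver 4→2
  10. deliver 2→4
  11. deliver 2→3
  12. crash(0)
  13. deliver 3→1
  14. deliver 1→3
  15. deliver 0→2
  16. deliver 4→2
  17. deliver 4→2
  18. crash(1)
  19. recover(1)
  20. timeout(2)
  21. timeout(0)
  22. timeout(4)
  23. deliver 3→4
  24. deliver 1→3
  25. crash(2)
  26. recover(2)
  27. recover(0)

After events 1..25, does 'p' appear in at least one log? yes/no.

1. timeout(4):  <4:cand b9 ->
2. deliver 4→1:  <1:foll b9 ->
3. deliver 1→4:  nop
4. deliver 4→2:  <2:foll b9 ->
5. deliver 2→4:  <4:lead b9 ->
6. deliver 4→3:  <3:foll b9 ->
7. deliver 3→4:  nop
8. propose(4,'p'):  nop
9. deliver 4→2:  <2:foll b9 p>
10. deliver 2→4:  nop
11. deliver 2→3:  nop
12. crash(0):  <0:✗foll b0 ->
13. deliver 3→1:  nop
14. deliver 1→3:  nop
15. deliver 0→2:  nop
16. deliver 4→2:  nop
17. deliver 4→2:  nop
18. crash(1):  <1:✗foll b9 ->
19. recover(1):  <1:foll b9 ->
20. timeout(2):  <2:cand b12 p>
21. timeout(0):  nop
22. timeout(4):  <4:cand b14 ->
23. deliver 3→4:  nop
24. deliver 1→3:  nop
25. crash(2):  <2:✗cand b12 p>

yes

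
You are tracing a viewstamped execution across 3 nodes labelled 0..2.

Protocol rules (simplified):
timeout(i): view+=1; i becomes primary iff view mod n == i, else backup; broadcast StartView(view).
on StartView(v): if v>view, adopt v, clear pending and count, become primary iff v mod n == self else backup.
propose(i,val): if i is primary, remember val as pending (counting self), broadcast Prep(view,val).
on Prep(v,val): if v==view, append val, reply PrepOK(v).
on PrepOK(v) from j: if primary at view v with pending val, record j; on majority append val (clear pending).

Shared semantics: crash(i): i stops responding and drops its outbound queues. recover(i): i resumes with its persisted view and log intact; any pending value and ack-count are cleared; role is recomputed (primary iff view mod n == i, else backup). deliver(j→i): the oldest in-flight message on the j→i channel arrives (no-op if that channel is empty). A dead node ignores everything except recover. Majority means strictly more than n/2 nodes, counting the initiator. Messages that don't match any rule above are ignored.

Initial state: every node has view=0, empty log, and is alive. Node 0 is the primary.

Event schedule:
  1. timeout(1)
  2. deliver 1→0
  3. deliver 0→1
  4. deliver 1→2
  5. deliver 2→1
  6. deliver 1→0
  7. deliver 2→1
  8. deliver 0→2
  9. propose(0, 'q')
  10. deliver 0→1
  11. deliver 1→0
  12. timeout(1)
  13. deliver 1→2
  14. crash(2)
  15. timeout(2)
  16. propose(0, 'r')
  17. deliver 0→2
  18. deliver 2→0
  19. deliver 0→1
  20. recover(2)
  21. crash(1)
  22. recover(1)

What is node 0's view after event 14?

1

1. timeout(1):  <1:prim v1 ->
2. deliver 1→0:  <0:back v1 ->
3. deliver 0→1:  nop
4. deliver 1→2:  <2:back v1 ->
5. deliver 2→1:  nop
6. deliver 1→0:  nop
7. deliver 2→1:  nop
8. deliver 0→2:  nop
9. propose(0,'q'):  nop
10. deliver 0→1:  nop
11. deliver 1→0:  nop
12. timeout(1):  <1:back v2 ->
13. deliver 1→2:  <2:prim v2 ->
14. crash(2):  <2:✗prim v2 ->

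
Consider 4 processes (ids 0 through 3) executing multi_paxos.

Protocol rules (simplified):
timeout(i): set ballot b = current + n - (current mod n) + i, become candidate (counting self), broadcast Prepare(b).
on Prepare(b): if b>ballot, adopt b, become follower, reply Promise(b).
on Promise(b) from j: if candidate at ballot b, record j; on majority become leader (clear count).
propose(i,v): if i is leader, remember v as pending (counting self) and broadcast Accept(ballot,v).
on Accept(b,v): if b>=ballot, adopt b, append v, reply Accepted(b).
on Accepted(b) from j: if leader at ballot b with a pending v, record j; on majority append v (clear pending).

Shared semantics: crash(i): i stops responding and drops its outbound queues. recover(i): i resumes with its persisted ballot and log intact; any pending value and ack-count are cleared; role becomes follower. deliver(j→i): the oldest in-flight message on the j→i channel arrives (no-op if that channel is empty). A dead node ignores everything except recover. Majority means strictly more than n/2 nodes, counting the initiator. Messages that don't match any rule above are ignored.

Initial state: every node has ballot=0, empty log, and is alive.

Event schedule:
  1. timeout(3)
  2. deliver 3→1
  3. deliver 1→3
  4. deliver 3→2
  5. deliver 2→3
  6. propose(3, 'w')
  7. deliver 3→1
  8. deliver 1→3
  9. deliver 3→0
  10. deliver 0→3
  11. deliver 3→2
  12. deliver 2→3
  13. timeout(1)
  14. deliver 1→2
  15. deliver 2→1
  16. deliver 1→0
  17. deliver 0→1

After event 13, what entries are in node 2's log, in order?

step 1 timeout(3): 3={cand,b=7,log=-}
step 2 deliver 3→1: 1={foll,b=7,log=-}
step 3 deliver 1→3: —
step 4 deliver 3→2: 2={foll,b=7,log=-}
step 5 deliver 2→3: 3={lead,b=7,log=-}
step 6 propose(3,'w'): —
step 7 deliver 3→1: 1={foll,b=7,log=w}
step 8 deliver 1→3: —
step 9 deliver 3→0: 0={foll,b=7,log=-}
step 10 deliver 0→3: —
step 11 deliver 3→2: 2={foll,b=7,log=w}
step 12 deliver 2→3: 3={lead,b=7,log=w}
step 13 timeout(1): 1={cand,b=9,log=w}

w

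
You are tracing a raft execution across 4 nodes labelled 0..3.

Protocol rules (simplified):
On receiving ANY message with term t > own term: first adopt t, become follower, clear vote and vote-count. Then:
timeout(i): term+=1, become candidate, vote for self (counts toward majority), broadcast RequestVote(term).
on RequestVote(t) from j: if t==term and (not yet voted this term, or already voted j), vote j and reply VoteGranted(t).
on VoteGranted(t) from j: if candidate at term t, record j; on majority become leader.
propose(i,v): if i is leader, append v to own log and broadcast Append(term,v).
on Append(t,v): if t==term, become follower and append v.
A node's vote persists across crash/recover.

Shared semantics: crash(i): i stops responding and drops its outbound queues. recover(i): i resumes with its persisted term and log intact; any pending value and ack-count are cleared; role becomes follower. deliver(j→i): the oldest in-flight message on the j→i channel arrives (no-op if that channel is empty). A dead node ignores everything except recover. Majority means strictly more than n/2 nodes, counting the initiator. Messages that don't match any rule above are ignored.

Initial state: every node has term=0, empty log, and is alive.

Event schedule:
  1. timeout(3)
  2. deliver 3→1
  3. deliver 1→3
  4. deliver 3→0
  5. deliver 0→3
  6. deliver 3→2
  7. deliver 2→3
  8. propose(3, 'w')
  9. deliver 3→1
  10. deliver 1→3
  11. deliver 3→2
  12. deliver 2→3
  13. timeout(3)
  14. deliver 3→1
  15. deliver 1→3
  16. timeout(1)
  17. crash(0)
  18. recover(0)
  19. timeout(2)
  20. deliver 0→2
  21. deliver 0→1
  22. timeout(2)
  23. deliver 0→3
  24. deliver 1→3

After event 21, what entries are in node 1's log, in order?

w

[1] timeout(3) → N3(cand t1 [-])
[2] deliver 3→1 → N1(foll t1 [-])
[3] deliver 1→3 → ∅
[4] deliver 3→0 → N0(foll t1 [-])
[5] deliver 0→3 → N3(lead t1 [-])
[6] deliver 3→2 → N2(foll t1 [-])
[7] deliver 2→3 → ∅
[8] propose(3,'w') → N3(lead t1 [w])
[9] deliver 3→1 → N1(foll t1 [w])
[10] deliver 1→3 → ∅
[11] deliver 3→2 → N2(foll t1 [w])
[12] deliver 2→3 → ∅
[13] timeout(3) → N3(cand t2 [w])
[14] deliver 3→1 → N1(foll t2 [w])
[15] deliver 1→3 → ∅
[16] timeout(1) → N1(cand t3 [w])
[17] crash(0) → N0(✗foll t1 [-])
[18] recover(0) → N0(foll t1 [-])
[19] timeout(2) → N2(cand t2 [w])
[20] deliver 0→2 → ∅
[21] deliver 0→1 → ∅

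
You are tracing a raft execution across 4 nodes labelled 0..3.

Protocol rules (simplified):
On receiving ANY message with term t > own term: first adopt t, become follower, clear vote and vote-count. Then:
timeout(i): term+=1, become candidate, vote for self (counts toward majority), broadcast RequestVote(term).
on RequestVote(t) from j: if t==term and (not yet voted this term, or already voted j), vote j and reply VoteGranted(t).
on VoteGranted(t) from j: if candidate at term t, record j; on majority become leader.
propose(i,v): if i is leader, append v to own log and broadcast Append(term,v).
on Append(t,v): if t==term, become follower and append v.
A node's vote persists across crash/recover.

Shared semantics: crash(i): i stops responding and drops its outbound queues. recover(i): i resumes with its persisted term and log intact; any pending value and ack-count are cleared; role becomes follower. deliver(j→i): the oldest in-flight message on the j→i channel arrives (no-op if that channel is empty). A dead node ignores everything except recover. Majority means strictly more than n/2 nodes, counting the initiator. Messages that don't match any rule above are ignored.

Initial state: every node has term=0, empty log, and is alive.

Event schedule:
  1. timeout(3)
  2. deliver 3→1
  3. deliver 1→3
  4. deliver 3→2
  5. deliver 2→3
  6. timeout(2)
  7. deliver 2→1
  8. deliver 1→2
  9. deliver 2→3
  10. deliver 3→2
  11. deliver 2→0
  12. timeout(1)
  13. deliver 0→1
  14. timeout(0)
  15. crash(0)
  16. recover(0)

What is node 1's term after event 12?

e1 timeout(3): 3[cand,t=1,-]
e2 deliver 3→1: 1[foll,t=1,-]
e3 deliver 1→3: ·
e4 deliver 3→2: 2[foll,t=1,-]
e5 deliver 2→3: 3[lead,t=1,-]
e6 timeout(2): 2[cand,t=2,-]
e7 deliver 2→1: 1[foll,t=2,-]
e8 deliver 1→2: ·
e9 deliver 2→3: 3[foll,t=2,-]
e10 deliver 3→2: 2[lead,t=2,-]
e11 deliver 2→0: 0[foll,t=2,-]
e12 timeout(1): 1[cand,t=3,-]

3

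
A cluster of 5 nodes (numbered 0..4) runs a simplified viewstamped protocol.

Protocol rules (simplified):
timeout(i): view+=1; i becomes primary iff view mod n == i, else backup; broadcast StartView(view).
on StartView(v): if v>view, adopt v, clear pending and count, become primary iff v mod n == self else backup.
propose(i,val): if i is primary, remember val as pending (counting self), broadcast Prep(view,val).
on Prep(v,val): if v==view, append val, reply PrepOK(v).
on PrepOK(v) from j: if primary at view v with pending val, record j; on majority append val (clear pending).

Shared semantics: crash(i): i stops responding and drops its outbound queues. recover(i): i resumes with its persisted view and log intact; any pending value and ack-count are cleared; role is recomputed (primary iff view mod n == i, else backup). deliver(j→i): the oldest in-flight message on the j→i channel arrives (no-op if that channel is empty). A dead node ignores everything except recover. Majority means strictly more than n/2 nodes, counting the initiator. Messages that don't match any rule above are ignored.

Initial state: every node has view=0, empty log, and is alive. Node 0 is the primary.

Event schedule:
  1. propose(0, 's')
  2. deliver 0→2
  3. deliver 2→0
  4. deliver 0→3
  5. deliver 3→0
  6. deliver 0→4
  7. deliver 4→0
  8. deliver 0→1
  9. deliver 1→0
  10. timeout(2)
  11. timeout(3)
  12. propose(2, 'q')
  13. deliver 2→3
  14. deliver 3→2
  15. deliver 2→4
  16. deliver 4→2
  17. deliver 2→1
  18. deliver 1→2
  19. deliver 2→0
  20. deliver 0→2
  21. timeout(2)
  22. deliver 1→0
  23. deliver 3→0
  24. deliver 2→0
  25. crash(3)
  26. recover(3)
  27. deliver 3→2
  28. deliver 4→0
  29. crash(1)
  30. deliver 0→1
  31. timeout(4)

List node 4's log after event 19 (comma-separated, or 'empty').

s

e1 propose(0,'s'): ·
e2 deliver 0→2: 2[back,v=0,s]
e3 deliver 2→0: ·
e4 deliver 0→3: 3[back,v=0,s]
e5 deliver 3→0: 0[prim,v=0,s]
e6 deliver 0→4: 4[back,v=0,s]
e7 deliver 4→0: ·
e8 deliver 0→1: 1[back,v=0,s]
e9 deliver 1→0: ·
e10 timeout(2): 2[back,v=1,s]
e11 timeout(3): 3[back,v=1,s]
e12 propose(2,'q'): ·
e13 deliver 2→3: ·
e14 deliver 3→2: ·
e15 deliver 2→4: 4[back,v=1,s]
e16 deliver 4→2: ·
e17 deliver 2→1: 1[prim,v=1,s]
e18 deliver 1→2: ·
e19 deliver 2→0: 0[back,v=1,s]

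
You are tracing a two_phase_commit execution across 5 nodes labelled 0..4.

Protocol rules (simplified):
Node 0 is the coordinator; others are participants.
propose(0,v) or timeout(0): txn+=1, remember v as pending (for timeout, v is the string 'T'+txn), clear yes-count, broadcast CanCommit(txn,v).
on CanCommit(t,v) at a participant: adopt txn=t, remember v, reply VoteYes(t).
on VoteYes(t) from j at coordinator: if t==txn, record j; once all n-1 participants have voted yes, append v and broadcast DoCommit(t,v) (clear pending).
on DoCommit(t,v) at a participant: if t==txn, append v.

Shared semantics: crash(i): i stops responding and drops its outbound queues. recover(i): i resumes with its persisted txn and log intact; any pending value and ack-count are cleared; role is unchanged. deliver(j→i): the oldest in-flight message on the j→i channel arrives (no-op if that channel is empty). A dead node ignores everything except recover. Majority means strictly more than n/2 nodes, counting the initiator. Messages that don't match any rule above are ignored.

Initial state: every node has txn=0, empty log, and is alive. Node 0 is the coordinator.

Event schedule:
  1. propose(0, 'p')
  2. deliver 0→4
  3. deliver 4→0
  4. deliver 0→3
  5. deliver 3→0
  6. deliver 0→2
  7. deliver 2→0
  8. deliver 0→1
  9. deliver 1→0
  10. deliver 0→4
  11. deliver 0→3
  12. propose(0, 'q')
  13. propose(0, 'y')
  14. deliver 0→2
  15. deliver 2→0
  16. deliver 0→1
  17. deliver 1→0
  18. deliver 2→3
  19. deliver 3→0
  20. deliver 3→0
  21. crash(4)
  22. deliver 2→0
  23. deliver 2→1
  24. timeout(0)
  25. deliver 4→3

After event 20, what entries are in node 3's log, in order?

e1 propose(0,'p'): 0[coor,t=1,-]
e2 deliver 0→4: 4[part,t=1,-]
e3 deliver 4→0: ·
e4 deliver 0→3: 3[part,t=1,-]
e5 deliver 3→0: ·
e6 deliver 0→2: 2[part,t=1,-]
e7 deliver 2→0: ·
e8 deliver 0→1: 1[part,t=1,-]
e9 deliver 1→0: 0[coor,t=1,p]
e10 deliver 0→4: 4[part,t=1,p]
e11 deliver 0→3: 3[part,t=1,p]
e12 propose(0,'q'): 0[coor,t=2,p]
e13 propose(0,'y'): 0[coor,t=3,p]
e14 deliver 0→2: 2[part,t=1,p]
e15 deliver 2→0: ·
e16 deliver 0→1: 1[part,t=1,p]
e17 deliver 1→0: ·
e18 deliver 2→3: ·
e19 deliver 3→0: ·
e20 deliver 3→0: ·

p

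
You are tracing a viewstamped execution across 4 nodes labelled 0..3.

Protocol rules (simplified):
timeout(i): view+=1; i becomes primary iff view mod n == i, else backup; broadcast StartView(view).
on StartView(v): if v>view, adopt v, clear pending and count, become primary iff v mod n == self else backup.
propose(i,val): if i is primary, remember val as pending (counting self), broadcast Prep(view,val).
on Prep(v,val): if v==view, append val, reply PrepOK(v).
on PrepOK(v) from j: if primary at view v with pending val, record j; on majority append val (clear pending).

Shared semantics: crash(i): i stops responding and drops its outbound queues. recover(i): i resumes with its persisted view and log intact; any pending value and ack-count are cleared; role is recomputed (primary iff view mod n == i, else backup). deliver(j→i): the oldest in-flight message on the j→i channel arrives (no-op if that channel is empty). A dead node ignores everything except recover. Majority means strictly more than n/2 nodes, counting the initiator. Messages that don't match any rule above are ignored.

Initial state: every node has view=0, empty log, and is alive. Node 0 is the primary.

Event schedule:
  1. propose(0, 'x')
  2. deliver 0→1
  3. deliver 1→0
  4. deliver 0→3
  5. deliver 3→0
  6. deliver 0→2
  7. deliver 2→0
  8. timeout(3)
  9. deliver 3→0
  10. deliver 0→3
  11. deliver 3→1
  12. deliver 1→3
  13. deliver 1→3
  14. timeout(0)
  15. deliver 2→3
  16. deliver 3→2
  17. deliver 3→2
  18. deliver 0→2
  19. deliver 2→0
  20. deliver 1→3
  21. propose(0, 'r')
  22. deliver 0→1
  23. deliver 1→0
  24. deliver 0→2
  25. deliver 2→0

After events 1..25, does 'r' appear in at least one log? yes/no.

no

[1] propose(0,'x') → ∅
[2] deliver 0→1 → N1(back v0 [x])
[3] deliver 1→0 → ∅
[4] deliver 0→3 → N3(back v0 [x])
[5] deliver 3→0 → N0(prim v0 [x])
[6] deliver 0→2 → N2(back v0 [x])
[7] deliver 2→0 → ∅
[8] timeout(3) → N3(back v1 [x])
[9] deliver 3→0 → N0(back v1 [x])
[10] deliver 0→3 → ∅
[11] deliver 3→1 → N1(prim v1 [x])
[12] deliver 1→3 → ∅
[13] deliver 1→3 → ∅
[14] timeout(0) → N0(back v2 [x])
[15] deliver 2→3 → ∅
[16] deliver 3→2 → N2(back v1 [x])
[17] deliver 3→2 → ∅
[18] deliver 0→2 → N2(prim v2 [x])
[19] deliver 2→0 → ∅
[20] deliver 1→3 → ∅
[21] propose(0,'r') → ∅
[22] deliver 0→1 → N1(back v2 [x])
[23] deliver 1→0 → ∅
[24] deliver 0→2 → ∅
[25] deliver 2→0 → ∅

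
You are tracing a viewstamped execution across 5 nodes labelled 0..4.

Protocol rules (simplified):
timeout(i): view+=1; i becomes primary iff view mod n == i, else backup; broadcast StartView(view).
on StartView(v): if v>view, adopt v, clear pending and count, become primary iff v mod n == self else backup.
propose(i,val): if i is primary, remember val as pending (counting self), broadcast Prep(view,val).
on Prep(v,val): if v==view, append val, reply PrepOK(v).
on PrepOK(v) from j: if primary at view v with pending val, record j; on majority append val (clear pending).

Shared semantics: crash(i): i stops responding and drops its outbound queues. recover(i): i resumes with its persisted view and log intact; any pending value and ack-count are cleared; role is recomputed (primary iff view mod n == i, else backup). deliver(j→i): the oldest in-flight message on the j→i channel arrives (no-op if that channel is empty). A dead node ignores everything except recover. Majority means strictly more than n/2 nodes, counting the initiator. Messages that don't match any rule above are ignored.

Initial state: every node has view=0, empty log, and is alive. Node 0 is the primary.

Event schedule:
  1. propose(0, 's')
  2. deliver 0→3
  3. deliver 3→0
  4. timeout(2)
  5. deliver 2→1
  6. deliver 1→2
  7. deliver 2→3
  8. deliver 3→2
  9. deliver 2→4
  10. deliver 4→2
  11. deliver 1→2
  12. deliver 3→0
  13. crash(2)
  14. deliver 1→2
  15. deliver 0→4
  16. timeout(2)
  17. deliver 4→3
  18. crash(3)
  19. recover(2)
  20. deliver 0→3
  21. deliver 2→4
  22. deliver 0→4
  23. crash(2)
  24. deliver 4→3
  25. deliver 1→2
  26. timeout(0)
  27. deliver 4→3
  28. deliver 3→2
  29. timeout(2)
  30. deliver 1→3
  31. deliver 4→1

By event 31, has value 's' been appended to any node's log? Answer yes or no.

yes

step 1 propose(0,'s'): —
step 2 deliver 0→3: 3={back,v=0,log=s}
step 3 deliver 3→0: —
step 4 timeout(2): 2={back,v=1,log=-}
step 5 deliver 2→1: 1={prim,v=1,log=-}
step 6 deliver 1→2: —
step 7 deliver 2→3: 3={back,v=1,log=s}
step 8 deliver 3→2: —
step 9 deliver 2→4: 4={back,v=1,log=-}
step 10 deliver 4→2: —
step 11 deliver 1→2: —
step 12 deliver 3→0: —
step 13 crash(2): 2={✗back,v=1,log=-}
step 14 deliver 1→2: —
step 15 deliver 0→4: —
step 16 timeout(2): —
step 17 deliver 4→3: —
step 18 crash(3): 3={✗back,v=1,log=s}
step 19 recover(2): 2={back,v=1,log=-}
step 20 deliver 0→3: —
step 21 deliver 2→4: —
step 22 deliver 0→4: —
step 23 crash(2): 2={✗back,v=1,log=-}
step 24 deliver 4→3: —
step 25 deliver 1→2: —
step 26 timeout(0): 0={back,v=1,log=-}
step 27 deliver 4→3: —
step 28 deliver 3→2: —
step 29 timeout(2): —
step 30 deliver 1→3: —
step 31 deliver 4→1: —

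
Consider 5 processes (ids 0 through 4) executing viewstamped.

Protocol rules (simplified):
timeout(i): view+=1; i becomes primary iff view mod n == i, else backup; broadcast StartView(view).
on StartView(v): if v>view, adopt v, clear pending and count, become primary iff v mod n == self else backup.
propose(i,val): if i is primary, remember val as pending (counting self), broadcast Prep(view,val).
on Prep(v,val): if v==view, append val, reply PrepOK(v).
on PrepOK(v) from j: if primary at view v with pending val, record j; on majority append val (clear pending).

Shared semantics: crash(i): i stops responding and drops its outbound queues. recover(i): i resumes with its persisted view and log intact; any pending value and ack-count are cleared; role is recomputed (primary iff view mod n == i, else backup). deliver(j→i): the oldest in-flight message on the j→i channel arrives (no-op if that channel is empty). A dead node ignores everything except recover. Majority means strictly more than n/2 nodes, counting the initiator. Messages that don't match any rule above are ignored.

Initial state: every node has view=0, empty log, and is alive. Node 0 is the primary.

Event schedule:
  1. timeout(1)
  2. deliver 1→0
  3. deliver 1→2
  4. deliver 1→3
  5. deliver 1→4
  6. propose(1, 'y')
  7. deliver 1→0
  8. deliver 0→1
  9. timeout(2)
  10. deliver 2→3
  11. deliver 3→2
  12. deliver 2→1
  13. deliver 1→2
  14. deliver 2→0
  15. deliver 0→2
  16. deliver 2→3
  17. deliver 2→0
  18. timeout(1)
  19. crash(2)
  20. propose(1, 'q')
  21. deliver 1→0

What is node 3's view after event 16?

2

after 1 — timeout(1): n1:prim/v1/[-]
after 2 — deliver 1→0: n0:back/v1/[-]
after 3 — deliver 1→2: n2:back/v1/[-]
after 4 — deliver 1→3: n3:back/v1/[-]
after 5 — deliver 1→4: n4:back/v1/[-]
after 6 — propose(1,'y'): ·
after 7 — deliver 1→0: n0:back/v1/[y]
after 8 — deliver 0→1: ·
after 9 — timeout(2): n2:prim/v2/[-]
after 10 — deliver 2→3: n3:back/v2/[-]
after 11 — deliver 3→2: ·
after 12 — deliver 2→1: n1:back/v2/[-]
after 13 — deliver 1→2: ·
after 14 — deliver 2→0: n0:back/v2/[y]
after 15 — deliver 0→2: ·
after 16 — deliver 2→3: ·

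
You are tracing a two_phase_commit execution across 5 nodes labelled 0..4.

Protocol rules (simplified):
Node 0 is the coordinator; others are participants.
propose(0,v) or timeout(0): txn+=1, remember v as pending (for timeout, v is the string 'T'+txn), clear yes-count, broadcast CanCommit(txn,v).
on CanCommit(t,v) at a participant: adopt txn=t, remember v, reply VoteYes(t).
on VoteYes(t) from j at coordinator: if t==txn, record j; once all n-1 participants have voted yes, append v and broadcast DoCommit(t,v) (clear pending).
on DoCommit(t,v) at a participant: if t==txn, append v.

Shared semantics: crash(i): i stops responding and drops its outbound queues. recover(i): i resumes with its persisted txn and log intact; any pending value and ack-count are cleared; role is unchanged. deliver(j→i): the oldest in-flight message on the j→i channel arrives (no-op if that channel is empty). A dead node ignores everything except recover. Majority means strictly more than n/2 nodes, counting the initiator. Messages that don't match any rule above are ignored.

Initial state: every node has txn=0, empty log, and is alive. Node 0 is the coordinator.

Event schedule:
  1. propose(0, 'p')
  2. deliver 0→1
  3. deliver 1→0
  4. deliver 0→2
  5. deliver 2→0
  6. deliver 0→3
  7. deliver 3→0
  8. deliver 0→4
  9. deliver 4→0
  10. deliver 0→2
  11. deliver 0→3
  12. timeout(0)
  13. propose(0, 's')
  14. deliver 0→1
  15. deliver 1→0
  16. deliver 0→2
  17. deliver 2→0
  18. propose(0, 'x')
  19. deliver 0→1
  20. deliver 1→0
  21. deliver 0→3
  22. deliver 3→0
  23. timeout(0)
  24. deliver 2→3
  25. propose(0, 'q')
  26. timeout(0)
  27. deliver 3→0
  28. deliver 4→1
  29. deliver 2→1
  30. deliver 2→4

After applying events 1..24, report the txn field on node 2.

2

1. propose(0,'p'):  <0:coor t1 ->
2. deliver 0→1:  <1:part t1 ->
3. deliver 1→0:  nop
4. deliver 0→2:  <2:part t1 ->
5. deliver 2→0:  nop
6. deliver 0→3:  <3:part t1 ->
7. deliver 3→0:  nop
8. deliver 0→4:  <4:part t1 ->
9. deliver 4→0:  <0:coor t1 p>
10. deliver 0→2:  <2:part t1 p>
11. deliver 0→3:  <3:part t1 p>
12. timeout(0):  <0:coor t2 p>
13. propose(0,'s'):  <0:coor t3 p>
14. deliver 0→1:  <1:part t1 p>
15. deliver 1→0:  nop
16. deliver 0→2:  <2:part t2 p>
17. deliver 2→0:  nop
18. propose(0,'x'):  <0:coor t4 p>
19. deliver 0→1:  <1:part t2 p>
20. deliver 1→0:  nop
21. deliver 0→3:  <3:part t2 p>
22. deliver 3→0:  nop
23. timeout(0):  <0:coor t5 p>
24. deliver 2→3:  nop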